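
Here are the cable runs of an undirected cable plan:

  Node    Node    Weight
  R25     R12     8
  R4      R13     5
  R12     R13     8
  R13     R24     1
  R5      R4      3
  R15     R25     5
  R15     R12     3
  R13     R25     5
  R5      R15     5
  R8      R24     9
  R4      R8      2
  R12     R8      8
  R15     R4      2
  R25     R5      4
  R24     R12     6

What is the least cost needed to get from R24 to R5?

Candidate routes:
R24–R13–R4–R5: 1+5+3 = 9
R24–R13–R25–R5: 1+5+4 = 10
R24–R13–R4–R15–R5: 1+5+2+5 = 13
The minimum is 9 via R24–R13–R4–R5.

9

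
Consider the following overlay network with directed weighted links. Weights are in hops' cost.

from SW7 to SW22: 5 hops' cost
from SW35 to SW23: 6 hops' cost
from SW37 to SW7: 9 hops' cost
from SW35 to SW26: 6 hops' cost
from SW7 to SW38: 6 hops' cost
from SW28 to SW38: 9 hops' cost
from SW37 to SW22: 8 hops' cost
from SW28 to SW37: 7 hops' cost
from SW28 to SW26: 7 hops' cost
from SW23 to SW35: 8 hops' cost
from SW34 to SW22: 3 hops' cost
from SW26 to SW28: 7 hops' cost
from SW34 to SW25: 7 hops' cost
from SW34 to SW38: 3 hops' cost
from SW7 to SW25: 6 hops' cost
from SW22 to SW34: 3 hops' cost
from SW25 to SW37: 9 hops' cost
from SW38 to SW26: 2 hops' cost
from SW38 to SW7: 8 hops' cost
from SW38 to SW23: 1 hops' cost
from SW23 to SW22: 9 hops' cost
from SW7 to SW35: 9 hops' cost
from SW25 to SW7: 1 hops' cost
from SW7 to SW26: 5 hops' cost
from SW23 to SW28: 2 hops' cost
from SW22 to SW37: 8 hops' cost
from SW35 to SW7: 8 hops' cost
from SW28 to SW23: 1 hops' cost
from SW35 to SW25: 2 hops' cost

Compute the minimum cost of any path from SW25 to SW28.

10 hops' cost

Candidate routes:
SW25–SW7–SW26–SW28: 1+5+7 = 13
SW25–SW7–SW22–SW34–SW38–SW23–SW28: 1+5+3+3+1+2 = 15
SW25–SW7–SW38–SW23–SW28: 1+6+1+2 = 10
The minimum is 10 hops' cost via SW25–SW7–SW38–SW23–SW28.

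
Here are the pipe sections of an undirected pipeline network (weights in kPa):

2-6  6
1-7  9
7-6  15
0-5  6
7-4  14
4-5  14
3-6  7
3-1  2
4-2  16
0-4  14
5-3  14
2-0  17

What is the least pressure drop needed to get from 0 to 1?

Shortest distances from 0:
0: 0
5: 6  (via 0)
4: 14  (via 0)
2: 17  (via 0)
3: 20  (via 5)
1: 22  (via 3)
Shortest route: 0–5–3–1 = 22 kPa.

22 kPa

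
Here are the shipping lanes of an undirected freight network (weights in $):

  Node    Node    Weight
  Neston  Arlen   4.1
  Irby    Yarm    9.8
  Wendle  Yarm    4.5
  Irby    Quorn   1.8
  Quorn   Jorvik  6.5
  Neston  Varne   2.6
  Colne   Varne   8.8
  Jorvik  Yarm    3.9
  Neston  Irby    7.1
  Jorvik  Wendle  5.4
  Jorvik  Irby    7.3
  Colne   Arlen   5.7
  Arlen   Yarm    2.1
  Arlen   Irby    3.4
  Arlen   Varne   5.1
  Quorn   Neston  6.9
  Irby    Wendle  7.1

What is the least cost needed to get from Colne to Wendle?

$12.3

Shortest distances from Colne:
Colne: 0
Arlen: 5.7  (via Colne)
Yarm: 7.8  (via Arlen)
Varne: 8.8  (via Colne)
Irby: 9.1  (via Arlen)
Neston: 9.8  (via Arlen)
Quorn: 10.9  (via Irby)
Jorvik: 11.7  (via Yarm)
Wendle: 12.3  (via Yarm)
Shortest route: Colne–Arlen–Yarm–Wendle = $12.3.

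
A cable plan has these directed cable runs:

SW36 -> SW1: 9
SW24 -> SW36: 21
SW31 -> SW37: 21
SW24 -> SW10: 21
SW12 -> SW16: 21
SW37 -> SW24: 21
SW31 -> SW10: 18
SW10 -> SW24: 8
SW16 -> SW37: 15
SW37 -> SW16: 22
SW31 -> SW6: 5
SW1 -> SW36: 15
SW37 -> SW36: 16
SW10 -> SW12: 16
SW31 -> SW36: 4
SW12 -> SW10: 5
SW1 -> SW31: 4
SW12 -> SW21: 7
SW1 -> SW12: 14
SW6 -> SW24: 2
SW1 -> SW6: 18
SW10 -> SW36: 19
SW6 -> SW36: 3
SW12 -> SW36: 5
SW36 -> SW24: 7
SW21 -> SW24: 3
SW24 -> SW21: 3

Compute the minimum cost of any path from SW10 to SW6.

37

Settle nodes by increasing distance from SW10:
SW10: 0
SW24: 8  (via SW10)
SW21: 11  (via SW24)
SW12: 16  (via SW10)
SW36: 19  (via SW10)
SW1: 28  (via SW36)
SW31: 32  (via SW1)
SW6: 37  (via SW31)
Shortest route: SW10 → SW36 → SW1 → SW31 → SW6 = 37.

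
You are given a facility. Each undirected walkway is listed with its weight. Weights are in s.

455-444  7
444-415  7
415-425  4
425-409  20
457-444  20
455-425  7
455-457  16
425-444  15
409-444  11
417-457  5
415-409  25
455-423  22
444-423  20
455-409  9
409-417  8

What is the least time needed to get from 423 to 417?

39 s

Compare a few routes:
423–455–457–417: 22+16+5 = 43
423–444–409–417: 20+11+8 = 39
Cheapest is 423–444–409–417 at 39 s.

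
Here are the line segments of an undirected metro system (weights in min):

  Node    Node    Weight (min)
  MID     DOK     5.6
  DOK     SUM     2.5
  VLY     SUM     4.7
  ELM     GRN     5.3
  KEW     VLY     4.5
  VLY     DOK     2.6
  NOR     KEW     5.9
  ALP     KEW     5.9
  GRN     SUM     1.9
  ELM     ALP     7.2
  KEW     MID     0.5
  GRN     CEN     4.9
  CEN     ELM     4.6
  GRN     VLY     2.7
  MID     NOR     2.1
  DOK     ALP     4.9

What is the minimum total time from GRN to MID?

Candidate routes:
GRN–VLY–DOK–MID: 2.7+2.6+5.6 = 10.9
GRN–SUM–DOK–MID: 1.9+2.5+5.6 = 10
GRN–VLY–KEW–MID: 2.7+4.5+0.5 = 7.7
Cheapest is GRN–VLY–KEW–MID at 7.7 min.

7.7 min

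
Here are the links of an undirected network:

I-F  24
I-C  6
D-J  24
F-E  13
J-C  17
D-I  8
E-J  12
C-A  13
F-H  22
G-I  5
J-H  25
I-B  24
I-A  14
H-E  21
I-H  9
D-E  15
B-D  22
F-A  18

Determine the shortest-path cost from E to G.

28

Candidate routes:
E–H–I–G: 21+9+5 = 35
E–D–I–G: 15+8+5 = 28
The minimum is 28 via E–D–I–G.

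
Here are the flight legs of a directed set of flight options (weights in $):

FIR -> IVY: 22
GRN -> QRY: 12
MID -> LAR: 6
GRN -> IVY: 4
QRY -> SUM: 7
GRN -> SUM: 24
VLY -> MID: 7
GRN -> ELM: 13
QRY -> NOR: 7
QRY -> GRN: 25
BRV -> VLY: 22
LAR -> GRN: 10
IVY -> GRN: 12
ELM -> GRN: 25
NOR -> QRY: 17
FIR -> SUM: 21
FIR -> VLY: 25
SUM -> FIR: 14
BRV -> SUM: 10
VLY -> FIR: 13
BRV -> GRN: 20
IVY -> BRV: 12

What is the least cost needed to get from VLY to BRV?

Shortest distances from VLY:
VLY: 0
MID: 7  (via VLY)
LAR: 13  (via MID)
FIR: 13  (via VLY)
GRN: 23  (via LAR)
IVY: 27  (via GRN)
SUM: 34  (via FIR)
QRY: 35  (via GRN)
ELM: 36  (via GRN)
BRV: 39  (via IVY)
Shortest route: VLY–MID–LAR–GRN–IVY–BRV = $39.

$39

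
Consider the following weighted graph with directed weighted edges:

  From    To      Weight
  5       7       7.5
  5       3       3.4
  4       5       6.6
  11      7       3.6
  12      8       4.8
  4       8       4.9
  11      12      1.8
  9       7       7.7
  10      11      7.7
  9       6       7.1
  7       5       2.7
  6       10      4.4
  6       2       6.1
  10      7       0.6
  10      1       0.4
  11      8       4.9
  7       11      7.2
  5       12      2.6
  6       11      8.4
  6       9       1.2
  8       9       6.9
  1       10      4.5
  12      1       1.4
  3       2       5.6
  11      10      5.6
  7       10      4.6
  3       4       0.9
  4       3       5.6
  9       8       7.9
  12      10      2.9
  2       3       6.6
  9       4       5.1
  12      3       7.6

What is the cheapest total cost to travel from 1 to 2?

Candidate routes:
1 - 10 - 7 - 5 - 3 - 2: 4.5+0.6+2.7+3.4+5.6 = 16.8
1 - 10 - 11 - 12 - 3 - 2: 4.5+7.7+1.8+7.6+5.6 = 27.2
1 - 10 - 7 - 5 - 12 - 3 - 2: 4.5+0.6+2.7+2.6+7.6+5.6 = 23.6
The minimum is 16.8 via 1 - 10 - 7 - 5 - 3 - 2.

16.8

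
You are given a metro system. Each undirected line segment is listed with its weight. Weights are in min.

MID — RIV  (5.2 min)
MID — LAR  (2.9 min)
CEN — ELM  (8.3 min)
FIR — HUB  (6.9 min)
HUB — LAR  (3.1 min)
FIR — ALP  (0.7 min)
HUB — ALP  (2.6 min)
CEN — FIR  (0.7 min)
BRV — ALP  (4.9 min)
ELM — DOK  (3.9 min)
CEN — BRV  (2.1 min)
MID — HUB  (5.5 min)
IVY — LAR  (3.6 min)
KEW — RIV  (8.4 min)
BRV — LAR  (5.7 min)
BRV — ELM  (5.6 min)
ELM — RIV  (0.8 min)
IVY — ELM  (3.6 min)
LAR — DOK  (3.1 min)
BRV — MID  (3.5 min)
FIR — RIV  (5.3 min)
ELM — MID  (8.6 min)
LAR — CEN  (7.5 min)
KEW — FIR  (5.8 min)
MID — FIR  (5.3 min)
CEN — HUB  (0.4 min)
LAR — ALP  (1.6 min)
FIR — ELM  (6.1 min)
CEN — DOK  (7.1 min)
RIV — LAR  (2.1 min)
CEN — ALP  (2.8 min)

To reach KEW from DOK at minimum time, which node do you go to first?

Candidate routes:
DOK - LAR - HUB - CEN - FIR - KEW: 3.1+3.1+0.4+0.7+5.8 = 13.1
DOK - ELM - RIV - KEW: 3.9+0.8+8.4 = 13.1
DOK - LAR - ALP - FIR - KEW: 3.1+1.6+0.7+5.8 = 11.2
The minimum is 11.2 min via DOK - LAR - ALP - FIR - KEW.
So from DOK the first move is to LAR.

LAR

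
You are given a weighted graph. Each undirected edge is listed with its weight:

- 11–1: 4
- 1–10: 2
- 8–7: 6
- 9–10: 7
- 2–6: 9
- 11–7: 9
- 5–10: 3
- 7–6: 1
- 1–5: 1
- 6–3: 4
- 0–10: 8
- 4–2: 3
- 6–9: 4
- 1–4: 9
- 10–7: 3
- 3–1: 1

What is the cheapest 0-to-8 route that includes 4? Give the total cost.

38

Best 0 to 4: 0 → 10 → 1 → 4 costing 19
Best 4 to 8: 4 → 2 → 6 → 7 → 8 costing 19
Total via 4: 19 + 19 = 38.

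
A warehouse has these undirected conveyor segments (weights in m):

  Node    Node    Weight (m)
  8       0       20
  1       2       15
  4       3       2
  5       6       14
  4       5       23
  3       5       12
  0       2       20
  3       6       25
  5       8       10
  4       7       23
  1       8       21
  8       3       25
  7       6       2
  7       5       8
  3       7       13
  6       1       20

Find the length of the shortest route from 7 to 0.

Compare a few routes:
7 - 6 - 5 - 8 - 0: 2+14+10+20 = 46
7 - 5 - 8 - 0: 8+10+20 = 38
Cheapest is 7 - 5 - 8 - 0 at 38 m.

38 m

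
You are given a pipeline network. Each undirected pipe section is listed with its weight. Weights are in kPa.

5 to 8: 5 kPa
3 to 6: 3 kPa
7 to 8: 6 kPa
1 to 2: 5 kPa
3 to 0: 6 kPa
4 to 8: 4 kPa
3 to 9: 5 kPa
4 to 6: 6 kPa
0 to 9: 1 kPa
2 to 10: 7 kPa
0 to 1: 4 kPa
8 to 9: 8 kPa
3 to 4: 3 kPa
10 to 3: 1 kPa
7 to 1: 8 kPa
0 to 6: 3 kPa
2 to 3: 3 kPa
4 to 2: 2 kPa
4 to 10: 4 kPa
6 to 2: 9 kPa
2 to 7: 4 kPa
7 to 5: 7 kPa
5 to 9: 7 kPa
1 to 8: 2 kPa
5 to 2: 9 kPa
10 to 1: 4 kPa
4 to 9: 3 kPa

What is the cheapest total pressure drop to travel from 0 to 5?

8 kPa

Candidate routes:
0–1–8–5: 4+2+5 = 11
0–9–4–8–5: 1+3+4+5 = 13
0–9–5: 1+7 = 8
The minimum is 8 kPa via 0–9–5.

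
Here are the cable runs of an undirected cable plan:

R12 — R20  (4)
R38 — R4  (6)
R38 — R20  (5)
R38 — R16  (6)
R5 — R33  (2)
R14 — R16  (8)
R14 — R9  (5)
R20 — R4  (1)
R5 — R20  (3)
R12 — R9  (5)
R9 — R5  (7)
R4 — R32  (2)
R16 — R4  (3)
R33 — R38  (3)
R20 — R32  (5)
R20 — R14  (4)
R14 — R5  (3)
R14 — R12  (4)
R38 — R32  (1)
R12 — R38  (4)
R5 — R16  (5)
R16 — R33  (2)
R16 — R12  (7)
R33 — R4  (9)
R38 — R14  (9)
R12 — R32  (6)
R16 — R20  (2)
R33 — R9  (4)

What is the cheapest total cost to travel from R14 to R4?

5

Running Dijkstra from R14:
R14: 0
R5: 3  (via R14)
R20: 4  (via R14)
R12: 4  (via R14)
R4: 5  (via R20)
Shortest route: R14–R20–R4 = 5.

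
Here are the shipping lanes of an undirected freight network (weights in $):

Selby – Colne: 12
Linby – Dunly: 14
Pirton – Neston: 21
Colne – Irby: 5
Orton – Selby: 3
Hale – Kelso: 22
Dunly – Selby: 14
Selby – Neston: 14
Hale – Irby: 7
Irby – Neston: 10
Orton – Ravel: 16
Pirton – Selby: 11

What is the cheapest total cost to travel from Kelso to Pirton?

$57

Candidate routes:
Kelso–Hale–Irby–Colne–Selby–Pirton: 22+7+5+12+11 = 57
Kelso–Hale–Irby–Neston–Selby–Pirton: 22+7+10+14+11 = 64
Kelso–Hale–Irby–Neston–Pirton: 22+7+10+21 = 60
The minimum is $57 via Kelso–Hale–Irby–Colne–Selby–Pirton.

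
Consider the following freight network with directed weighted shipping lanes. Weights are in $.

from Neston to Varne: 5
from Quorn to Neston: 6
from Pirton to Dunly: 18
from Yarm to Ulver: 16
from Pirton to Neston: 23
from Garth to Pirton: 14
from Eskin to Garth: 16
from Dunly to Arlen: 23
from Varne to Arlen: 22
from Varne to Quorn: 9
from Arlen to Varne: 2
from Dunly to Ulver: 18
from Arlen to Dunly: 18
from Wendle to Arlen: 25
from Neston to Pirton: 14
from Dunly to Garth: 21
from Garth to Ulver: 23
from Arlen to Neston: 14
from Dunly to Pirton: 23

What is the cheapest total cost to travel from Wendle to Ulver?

$61

Enumerating some paths:
Wendle → Arlen → Dunly → Ulver: 25+18+18 = 61
Wendle → Arlen → Neston → Pirton → Dunly → Ulver: 25+14+14+18+18 = 89
Wendle → Arlen → Varne → Quorn → Neston → Pirton → Dunly → Ulver: 25+2+9+6+14+18+18 = 92
Wendle → Arlen → Dunly → Garth → Ulver: 25+18+21+23 = 87
Cheapest is Wendle → Arlen → Dunly → Ulver at $61.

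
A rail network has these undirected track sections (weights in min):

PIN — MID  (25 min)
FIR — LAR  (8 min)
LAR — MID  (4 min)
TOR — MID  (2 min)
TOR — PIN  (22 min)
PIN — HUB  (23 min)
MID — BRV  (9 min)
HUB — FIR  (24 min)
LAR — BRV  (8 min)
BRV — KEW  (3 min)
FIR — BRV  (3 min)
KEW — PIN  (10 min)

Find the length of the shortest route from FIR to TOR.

14 min

Running Dijkstra from FIR:
FIR: 0
BRV: 3  (via FIR)
KEW: 6  (via BRV)
LAR: 8  (via FIR)
MID: 12  (via BRV)
TOR: 14  (via MID)
Shortest route: FIR → BRV → MID → TOR = 14 min.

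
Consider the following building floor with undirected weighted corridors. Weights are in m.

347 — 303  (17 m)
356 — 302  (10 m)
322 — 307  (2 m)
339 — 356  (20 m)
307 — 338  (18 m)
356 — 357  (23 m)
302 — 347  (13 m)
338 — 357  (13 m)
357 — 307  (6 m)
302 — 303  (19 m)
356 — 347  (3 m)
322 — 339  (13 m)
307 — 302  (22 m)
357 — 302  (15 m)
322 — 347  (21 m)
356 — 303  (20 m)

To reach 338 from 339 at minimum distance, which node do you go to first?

322

Enumerating some paths:
339 → 322 → 307 → 357 → 338: 13+2+6+13 = 34
339 → 356 → 302 → 357 → 338: 20+10+15+13 = 58
339 → 356 → 357 → 338: 20+23+13 = 56
339 → 322 → 307 → 338: 13+2+18 = 33
Cheapest is 339 → 322 → 307 → 338 at 33 m.
So from 339 the first move is to 322.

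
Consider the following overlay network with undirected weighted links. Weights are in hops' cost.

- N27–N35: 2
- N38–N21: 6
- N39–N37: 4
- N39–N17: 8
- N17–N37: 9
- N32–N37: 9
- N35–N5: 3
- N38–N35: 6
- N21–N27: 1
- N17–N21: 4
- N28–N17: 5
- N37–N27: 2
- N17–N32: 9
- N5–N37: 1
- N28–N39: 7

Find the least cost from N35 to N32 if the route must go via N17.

Shortest N35→N17: N35–N27–N21–N17 = 7
Shortest N17→N32: N17–N32 = 9
Total via N17: 7 + 9 = 16 hops' cost.

16 hops' cost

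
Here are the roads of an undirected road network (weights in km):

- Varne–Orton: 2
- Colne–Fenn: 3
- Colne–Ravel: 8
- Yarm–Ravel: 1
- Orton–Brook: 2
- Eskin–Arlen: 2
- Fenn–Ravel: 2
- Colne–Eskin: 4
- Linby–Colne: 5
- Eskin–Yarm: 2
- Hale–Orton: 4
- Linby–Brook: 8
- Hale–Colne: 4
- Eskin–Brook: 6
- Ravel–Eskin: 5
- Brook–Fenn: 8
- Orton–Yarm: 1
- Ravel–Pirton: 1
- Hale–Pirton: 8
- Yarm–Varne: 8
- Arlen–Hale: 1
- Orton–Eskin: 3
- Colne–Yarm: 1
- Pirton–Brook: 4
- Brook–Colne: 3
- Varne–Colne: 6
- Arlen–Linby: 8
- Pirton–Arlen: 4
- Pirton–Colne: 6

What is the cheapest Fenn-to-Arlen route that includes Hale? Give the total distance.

Shortest Fenn→Hale: Fenn–Colne–Hale = 7
Shortest Hale→Arlen: Hale–Arlen = 1
Total via Hale: 7 + 1 = 8 km.

8 km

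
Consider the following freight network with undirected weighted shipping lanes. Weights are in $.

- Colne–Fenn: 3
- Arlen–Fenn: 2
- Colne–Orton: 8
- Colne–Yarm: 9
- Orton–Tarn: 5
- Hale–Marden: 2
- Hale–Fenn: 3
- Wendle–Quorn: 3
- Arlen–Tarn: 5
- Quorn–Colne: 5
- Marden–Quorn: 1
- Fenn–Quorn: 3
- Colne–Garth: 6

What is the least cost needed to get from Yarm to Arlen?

Candidate routes:
Yarm–Colne–Quorn–Fenn–Arlen: 9+5+3+2 = 19
Yarm–Colne–Fenn–Arlen: 9+3+2 = 14
Cheapest is Yarm–Colne–Fenn–Arlen at $14.

$14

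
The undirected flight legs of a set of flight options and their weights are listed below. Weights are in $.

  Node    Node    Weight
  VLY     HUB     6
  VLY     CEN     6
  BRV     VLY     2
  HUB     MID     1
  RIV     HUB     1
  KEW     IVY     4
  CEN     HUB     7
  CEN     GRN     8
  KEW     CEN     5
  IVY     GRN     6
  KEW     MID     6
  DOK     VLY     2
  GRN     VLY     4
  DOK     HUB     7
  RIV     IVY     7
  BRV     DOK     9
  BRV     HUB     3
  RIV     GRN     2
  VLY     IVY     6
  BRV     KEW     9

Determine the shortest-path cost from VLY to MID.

Enumerating some paths:
VLY - GRN - RIV - HUB - MID: 4+2+1+1 = 8
VLY - HUB - MID: 6+1 = 7
VLY - BRV - HUB - MID: 2+3+1 = 6
The minimum is $6 via VLY - BRV - HUB - MID.

$6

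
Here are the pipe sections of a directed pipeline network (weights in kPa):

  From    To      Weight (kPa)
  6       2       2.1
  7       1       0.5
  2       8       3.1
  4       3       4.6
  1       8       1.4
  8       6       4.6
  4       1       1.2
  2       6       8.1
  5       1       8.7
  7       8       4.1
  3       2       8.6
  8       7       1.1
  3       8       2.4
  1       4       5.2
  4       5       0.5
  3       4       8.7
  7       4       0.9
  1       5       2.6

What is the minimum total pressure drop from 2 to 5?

5.6 kPa

Settle nodes by increasing distance from 2:
2: 0
8: 3.1  (via 2)
7: 4.2  (via 8)
1: 4.7  (via 7)
4: 5.1  (via 7)
5: 5.6  (via 4)
Shortest route: 2–8–7–4–5 = 5.6 kPa.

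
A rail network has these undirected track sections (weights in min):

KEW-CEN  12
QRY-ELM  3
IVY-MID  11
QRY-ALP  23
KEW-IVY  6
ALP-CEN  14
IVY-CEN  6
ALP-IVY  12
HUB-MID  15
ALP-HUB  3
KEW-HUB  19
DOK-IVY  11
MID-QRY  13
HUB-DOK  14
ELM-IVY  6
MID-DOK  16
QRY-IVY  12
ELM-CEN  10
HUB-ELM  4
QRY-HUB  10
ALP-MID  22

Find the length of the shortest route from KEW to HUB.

16 min

Compare a few routes:
KEW - IVY - ELM - HUB: 6+6+4 = 16
KEW - HUB: 19 = 19
The minimum is 16 min via KEW - IVY - ELM - HUB.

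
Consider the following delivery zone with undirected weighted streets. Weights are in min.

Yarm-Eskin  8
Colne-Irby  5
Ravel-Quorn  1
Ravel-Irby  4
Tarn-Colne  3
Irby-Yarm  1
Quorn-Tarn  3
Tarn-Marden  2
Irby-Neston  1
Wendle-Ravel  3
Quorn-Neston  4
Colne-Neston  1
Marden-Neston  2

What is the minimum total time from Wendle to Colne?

Shortest distances from Wendle:
Wendle: 0
Ravel: 3  (via Wendle)
Quorn: 4  (via Ravel)
Tarn: 7  (via Quorn)
Irby: 7  (via Ravel)
Neston: 8  (via Quorn)
Yarm: 8  (via Irby)
Colne: 9  (via Neston)
Shortest route: Wendle–Ravel–Quorn–Neston–Colne = 9 min.

9 min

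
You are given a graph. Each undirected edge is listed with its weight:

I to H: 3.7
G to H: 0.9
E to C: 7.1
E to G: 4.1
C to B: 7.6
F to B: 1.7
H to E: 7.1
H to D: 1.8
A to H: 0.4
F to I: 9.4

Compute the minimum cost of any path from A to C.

12.5

Candidate routes:
A - H - E - C: 0.4+7.1+7.1 = 14.6
A - H - G - E - C: 0.4+0.9+4.1+7.1 = 12.5
The minimum is 12.5 via A - H - G - E - C.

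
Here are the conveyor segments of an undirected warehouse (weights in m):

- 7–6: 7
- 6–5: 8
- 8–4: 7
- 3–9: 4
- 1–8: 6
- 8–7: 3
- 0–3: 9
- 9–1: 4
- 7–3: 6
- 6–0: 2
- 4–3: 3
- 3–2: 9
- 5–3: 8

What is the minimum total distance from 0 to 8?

12 m

Candidate routes:
0 → 3 → 7 → 8: 9+6+3 = 18
0 → 3 → 4 → 8: 9+3+7 = 19
0 → 3 → 9 → 1 → 8: 9+4+4+6 = 23
0 → 6 → 7 → 8: 2+7+3 = 12
The minimum is 12 m via 0 → 6 → 7 → 8.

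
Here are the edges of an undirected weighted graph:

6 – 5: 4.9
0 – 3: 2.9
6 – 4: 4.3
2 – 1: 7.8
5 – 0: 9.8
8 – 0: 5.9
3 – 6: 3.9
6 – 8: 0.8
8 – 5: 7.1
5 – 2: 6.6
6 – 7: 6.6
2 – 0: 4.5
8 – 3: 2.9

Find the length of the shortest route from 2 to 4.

Candidate routes:
2–0–3–8–6–4: 4.5+2.9+2.9+0.8+4.3 = 15.4
2–0–3–6–4: 4.5+2.9+3.9+4.3 = 15.6
2–0–8–6–4: 4.5+5.9+0.8+4.3 = 15.5
The minimum is 15.4 via 2–0–3–8–6–4.

15.4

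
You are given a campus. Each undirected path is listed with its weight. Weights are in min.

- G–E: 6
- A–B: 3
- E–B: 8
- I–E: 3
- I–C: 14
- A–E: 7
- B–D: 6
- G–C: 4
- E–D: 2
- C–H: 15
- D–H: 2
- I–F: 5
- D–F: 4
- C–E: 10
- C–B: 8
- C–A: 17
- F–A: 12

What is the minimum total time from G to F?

12 min

Shortest distances from G:
G: 0
C: 4  (via G)
E: 6  (via G)
D: 8  (via E)
I: 9  (via E)
H: 10  (via D)
B: 12  (via C)
F: 12  (via D)
Shortest route: G–E–D–F = 12 min.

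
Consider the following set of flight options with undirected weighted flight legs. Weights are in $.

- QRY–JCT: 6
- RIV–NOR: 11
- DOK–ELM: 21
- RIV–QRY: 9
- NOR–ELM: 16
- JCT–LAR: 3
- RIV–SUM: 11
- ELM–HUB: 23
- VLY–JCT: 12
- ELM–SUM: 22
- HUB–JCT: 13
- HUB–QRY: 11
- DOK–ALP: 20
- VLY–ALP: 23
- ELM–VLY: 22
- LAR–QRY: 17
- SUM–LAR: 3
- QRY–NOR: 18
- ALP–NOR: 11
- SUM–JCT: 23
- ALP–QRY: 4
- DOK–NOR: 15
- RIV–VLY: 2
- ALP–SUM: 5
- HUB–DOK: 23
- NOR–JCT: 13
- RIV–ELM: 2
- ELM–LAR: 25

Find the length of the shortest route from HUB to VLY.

Enumerating some paths:
HUB–JCT–VLY: 13+12 = 25
HUB–QRY–RIV–VLY: 11+9+2 = 22
The minimum is $22 via HUB–QRY–RIV–VLY.

$22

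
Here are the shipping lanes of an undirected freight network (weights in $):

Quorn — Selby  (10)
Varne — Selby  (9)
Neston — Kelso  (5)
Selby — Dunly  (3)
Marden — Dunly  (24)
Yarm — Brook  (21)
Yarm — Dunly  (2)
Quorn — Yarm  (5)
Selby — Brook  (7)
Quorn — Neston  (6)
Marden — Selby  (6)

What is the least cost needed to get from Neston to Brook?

Shortest distances from Neston:
Neston: 0
Kelso: 5  (via Neston)
Quorn: 6  (via Neston)
Yarm: 11  (via Quorn)
Dunly: 13  (via Yarm)
Selby: 16  (via Quorn)
Marden: 22  (via Selby)
Brook: 23  (via Selby)
Shortest route: Neston–Quorn–Selby–Brook = $23.

$23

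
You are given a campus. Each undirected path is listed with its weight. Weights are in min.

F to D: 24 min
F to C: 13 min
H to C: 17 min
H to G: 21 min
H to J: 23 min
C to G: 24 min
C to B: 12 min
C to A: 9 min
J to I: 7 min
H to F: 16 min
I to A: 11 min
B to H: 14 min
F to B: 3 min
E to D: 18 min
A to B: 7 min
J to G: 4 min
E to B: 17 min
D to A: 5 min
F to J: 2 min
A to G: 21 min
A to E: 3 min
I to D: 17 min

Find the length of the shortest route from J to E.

15 min

Enumerating some paths:
J - F - B - A - E: 2+3+7+3 = 15
J - F - C - A - E: 2+13+9+3 = 27
J - I - A - E: 7+11+3 = 21
J - F - B - E: 2+3+17 = 22
Cheapest is J - F - B - A - E at 15 min.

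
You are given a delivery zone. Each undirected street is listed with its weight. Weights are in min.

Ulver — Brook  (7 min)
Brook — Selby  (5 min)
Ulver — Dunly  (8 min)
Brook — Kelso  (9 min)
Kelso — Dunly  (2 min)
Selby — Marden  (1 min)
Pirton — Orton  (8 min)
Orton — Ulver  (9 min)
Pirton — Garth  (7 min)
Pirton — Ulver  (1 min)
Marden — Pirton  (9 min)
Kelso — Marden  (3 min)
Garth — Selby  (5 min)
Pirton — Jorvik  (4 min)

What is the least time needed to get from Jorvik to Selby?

Enumerating some paths:
Jorvik → Pirton → Ulver → Brook → Selby: 4+1+7+5 = 17
Jorvik → Pirton → Garth → Selby: 4+7+5 = 16
Jorvik → Pirton → Marden → Selby: 4+9+1 = 14
The minimum is 14 min via Jorvik → Pirton → Marden → Selby.

14 min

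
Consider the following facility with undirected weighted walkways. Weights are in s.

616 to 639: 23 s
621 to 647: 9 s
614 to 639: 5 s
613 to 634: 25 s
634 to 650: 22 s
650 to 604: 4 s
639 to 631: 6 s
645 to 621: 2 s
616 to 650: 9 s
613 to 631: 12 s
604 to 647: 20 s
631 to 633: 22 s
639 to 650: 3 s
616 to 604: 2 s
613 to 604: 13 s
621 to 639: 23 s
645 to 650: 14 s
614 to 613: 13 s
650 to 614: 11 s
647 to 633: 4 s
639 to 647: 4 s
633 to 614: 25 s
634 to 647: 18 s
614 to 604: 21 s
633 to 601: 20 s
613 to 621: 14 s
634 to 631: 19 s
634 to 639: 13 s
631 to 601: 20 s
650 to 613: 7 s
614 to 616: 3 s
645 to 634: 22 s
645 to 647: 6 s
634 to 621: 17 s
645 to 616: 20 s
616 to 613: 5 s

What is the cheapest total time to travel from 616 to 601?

34 s

Shortest distances from 616:
616: 0
604: 2  (via 616)
614: 3  (via 616)
613: 5  (via 616)
650: 6  (via 604)
639: 8  (via 614)
647: 12  (via 639)
631: 14  (via 639)
633: 16  (via 647)
645: 18  (via 647)
621: 19  (via 613)
634: 21  (via 639)
601: 34  (via 631)
Shortest route: 616–614–639–631–601 = 34 s.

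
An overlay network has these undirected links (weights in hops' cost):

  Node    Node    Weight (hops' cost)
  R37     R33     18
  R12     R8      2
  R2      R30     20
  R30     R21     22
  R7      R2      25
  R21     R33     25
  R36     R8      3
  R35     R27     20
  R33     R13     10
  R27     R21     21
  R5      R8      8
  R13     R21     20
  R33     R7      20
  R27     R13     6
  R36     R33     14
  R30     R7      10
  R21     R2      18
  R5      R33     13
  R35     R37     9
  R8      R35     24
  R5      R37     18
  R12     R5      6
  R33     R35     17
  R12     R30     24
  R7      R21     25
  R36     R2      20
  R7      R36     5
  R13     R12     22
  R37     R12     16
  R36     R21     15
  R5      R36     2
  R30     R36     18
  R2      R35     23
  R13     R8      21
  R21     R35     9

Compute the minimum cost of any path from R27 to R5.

Candidate routes:
R27 → R13 → R12 → R5: 6+22+6 = 34
R27 → R13 → R33 → R36 → R5: 6+10+14+2 = 32
R27 → R13 → R8 → R36 → R5: 6+21+3+2 = 32
R27 → R13 → R33 → R5: 6+10+13 = 29
The minimum is 29 hops' cost via R27 → R13 → R33 → R5.

29 hops' cost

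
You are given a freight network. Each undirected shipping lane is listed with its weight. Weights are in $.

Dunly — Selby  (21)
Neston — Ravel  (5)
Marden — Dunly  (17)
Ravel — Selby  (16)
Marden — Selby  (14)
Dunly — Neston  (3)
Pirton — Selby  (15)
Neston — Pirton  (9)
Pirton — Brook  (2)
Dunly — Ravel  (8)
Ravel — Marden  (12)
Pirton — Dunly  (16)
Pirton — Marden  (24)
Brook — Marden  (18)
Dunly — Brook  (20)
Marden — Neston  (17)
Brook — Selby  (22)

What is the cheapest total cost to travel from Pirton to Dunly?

Enumerating some paths:
Pirton–Dunly: 16 = 16
Pirton–Neston–Dunly: 9+3 = 12
Cheapest is Pirton–Neston–Dunly at $12.

$12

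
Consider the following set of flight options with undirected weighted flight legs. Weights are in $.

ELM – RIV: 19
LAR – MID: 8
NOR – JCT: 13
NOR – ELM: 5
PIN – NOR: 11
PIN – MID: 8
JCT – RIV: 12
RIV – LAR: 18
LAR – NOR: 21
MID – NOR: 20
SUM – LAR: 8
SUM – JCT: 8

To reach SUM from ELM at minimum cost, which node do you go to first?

Compare a few routes:
ELM - NOR - LAR - SUM: 5+21+8 = 34
ELM - NOR - JCT - SUM: 5+13+8 = 26
Cheapest is ELM - NOR - JCT - SUM at $26.
So from ELM the first move is to NOR.

NOR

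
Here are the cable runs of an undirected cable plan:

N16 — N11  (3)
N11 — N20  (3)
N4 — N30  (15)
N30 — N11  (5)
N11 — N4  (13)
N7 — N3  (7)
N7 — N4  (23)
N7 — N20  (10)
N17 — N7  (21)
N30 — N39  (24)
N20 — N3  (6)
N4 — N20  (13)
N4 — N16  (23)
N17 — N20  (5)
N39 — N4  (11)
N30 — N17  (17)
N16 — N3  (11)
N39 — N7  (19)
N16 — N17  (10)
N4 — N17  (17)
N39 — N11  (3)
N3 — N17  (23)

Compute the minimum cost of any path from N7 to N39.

Enumerating some paths:
N7 - N3 - N20 - N11 - N39: 7+6+3+3 = 19
N7 - N39: 19 = 19
N7 - N3 - N16 - N11 - N39: 7+11+3+3 = 24
N7 - N20 - N11 - N39: 10+3+3 = 16
Cheapest is N7 - N20 - N11 - N39 at 16.

16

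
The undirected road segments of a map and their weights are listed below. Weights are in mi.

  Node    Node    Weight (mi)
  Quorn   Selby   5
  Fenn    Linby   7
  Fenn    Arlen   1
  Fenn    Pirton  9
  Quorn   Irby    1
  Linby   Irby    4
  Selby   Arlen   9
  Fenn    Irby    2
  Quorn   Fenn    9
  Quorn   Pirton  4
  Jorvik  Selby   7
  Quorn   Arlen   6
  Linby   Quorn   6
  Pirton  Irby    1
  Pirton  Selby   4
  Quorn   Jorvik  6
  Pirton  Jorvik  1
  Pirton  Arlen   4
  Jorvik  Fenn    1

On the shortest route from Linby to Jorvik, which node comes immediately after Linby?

Candidate routes:
Linby - Fenn - Jorvik: 7+1 = 8
Linby - Irby - Fenn - Jorvik: 4+2+1 = 7
Linby - Irby - Pirton - Jorvik: 4+1+1 = 6
Cheapest is Linby - Irby - Pirton - Jorvik at 6 mi.
So from Linby the first move is to Irby.

Irby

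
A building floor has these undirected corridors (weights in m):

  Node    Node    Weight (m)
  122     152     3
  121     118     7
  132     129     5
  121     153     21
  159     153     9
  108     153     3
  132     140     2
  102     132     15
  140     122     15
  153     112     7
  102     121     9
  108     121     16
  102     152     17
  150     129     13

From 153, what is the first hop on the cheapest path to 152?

Enumerating some paths:
153 - 121 - 102 - 152: 21+9+17 = 47
153 - 108 - 121 - 102 - 132 - 140 - 122 - 152: 3+16+9+15+2+15+3 = 63
153 - 121 - 102 - 132 - 140 - 122 - 152: 21+9+15+2+15+3 = 65
153 - 108 - 121 - 102 - 152: 3+16+9+17 = 45
The minimum is 45 m via 153 - 108 - 121 - 102 - 152.
So from 153 the first move is to 108.

108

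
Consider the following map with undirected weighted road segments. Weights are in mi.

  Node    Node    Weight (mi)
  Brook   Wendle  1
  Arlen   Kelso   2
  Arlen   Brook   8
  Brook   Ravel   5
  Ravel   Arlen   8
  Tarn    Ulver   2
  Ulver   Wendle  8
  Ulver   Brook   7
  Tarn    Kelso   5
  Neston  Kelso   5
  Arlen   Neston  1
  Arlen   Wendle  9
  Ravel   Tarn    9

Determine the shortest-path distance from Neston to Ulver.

Settle nodes by increasing distance from Neston:
Neston: 0
Arlen: 1  (via Neston)
Kelso: 3  (via Arlen)
Tarn: 8  (via Kelso)
Ravel: 9  (via Arlen)
Brook: 9  (via Arlen)
Wendle: 10  (via Arlen)
Ulver: 10  (via Tarn)
Shortest route: Neston–Arlen–Kelso–Tarn–Ulver = 10 mi.

10 mi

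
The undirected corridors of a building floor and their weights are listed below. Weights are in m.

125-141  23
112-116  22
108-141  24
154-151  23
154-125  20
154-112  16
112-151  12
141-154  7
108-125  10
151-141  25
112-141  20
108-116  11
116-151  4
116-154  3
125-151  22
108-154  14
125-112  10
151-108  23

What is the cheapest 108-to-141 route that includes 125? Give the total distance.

Shortest 108→125: 108 → 125 = 10
Shortest 125→141: 125 → 141 = 23
Total via 125: 10 + 23 = 33 m.

33 m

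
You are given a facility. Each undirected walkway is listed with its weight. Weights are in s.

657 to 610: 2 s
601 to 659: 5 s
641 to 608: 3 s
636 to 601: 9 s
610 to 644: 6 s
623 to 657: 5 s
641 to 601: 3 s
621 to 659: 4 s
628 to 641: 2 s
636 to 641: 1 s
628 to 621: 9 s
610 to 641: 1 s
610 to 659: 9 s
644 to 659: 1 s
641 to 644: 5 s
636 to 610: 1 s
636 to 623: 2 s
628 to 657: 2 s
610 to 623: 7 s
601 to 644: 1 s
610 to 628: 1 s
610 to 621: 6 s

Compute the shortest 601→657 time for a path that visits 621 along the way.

Shortest 601→621: 601–644–659–621 = 6
Shortest 621→657: 621–610–657 = 8
Total via 621: 6 + 8 = 14 s.

14 s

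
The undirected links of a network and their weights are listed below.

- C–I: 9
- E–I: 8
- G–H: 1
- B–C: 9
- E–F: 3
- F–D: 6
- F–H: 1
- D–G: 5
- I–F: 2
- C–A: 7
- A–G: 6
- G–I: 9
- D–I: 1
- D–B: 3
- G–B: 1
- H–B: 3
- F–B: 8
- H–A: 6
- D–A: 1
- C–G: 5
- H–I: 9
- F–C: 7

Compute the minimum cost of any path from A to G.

5

Candidate routes:
A - D - I - F - H - G: 1+1+2+1+1 = 6
A - D - B - G: 1+3+1 = 5
A - D - G: 1+5 = 6
Cheapest is A - D - B - G at 5.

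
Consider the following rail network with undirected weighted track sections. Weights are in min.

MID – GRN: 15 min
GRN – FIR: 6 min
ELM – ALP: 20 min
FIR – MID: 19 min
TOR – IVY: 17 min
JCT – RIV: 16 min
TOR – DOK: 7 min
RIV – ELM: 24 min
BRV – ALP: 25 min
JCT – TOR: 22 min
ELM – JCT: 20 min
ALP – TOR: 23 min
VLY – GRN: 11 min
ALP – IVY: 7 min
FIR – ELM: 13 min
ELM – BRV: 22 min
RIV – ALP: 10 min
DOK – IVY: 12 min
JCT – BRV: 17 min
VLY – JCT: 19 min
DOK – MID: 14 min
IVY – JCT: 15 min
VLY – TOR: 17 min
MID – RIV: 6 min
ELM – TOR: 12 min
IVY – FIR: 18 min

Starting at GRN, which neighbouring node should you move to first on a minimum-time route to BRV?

FIR

Candidate routes:
GRN–FIR–ELM–BRV: 6+13+22 = 41
GRN–MID–RIV–JCT–BRV: 15+6+16+17 = 54
GRN–VLY–JCT–BRV: 11+19+17 = 47
Cheapest is GRN–FIR–ELM–BRV at 41 min.
So from GRN the first move is to FIR.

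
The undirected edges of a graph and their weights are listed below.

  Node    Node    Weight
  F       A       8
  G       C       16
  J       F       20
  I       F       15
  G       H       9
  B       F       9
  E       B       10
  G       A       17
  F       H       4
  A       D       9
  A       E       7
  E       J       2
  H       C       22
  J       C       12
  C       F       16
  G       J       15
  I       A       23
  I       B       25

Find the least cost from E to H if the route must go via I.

Shortest E→I: E → A → I = 30
Shortest I→H: I → F → H = 19
Total via I: 30 + 19 = 49.

49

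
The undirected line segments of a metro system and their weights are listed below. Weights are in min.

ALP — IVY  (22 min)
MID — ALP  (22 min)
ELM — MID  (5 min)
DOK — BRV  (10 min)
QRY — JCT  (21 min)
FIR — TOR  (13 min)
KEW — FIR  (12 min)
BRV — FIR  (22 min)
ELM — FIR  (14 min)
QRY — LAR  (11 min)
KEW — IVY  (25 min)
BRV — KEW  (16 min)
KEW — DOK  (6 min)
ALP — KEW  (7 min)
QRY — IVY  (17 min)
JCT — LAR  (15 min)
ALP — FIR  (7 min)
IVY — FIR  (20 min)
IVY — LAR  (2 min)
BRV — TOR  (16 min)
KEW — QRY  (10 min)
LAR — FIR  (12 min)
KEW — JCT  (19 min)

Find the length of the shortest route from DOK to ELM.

32 min

Shortest distances from DOK:
DOK: 0
KEW: 6  (via DOK)
BRV: 10  (via DOK)
ALP: 13  (via KEW)
QRY: 16  (via KEW)
FIR: 18  (via KEW)
JCT: 25  (via KEW)
TOR: 26  (via BRV)
LAR: 27  (via QRY)
IVY: 29  (via LAR)
ELM: 32  (via FIR)
Shortest route: DOK–KEW–FIR–ELM = 32 min.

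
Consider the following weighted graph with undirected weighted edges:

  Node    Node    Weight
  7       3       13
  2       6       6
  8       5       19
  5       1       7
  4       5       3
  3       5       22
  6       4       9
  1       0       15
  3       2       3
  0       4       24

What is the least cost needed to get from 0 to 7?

55

Settle nodes by increasing distance from 0:
0: 0
1: 15  (via 0)
5: 22  (via 1)
4: 24  (via 0)
6: 33  (via 4)
2: 39  (via 6)
8: 41  (via 5)
3: 42  (via 2)
7: 55  (via 3)
Shortest route: 0–4–6–2–3–7 = 55.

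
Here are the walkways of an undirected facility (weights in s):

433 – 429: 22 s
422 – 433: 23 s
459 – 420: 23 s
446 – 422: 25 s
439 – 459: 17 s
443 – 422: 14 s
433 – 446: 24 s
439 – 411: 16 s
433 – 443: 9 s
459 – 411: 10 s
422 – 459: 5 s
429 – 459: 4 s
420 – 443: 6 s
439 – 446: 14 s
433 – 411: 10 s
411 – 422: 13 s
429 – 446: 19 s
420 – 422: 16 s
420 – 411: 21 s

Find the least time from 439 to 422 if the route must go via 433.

Shortest 439→433: 439 → 411 → 433 = 26
Shortest 433→422: 433 → 422 = 23
Total via 433: 26 + 23 = 49 s.

49 s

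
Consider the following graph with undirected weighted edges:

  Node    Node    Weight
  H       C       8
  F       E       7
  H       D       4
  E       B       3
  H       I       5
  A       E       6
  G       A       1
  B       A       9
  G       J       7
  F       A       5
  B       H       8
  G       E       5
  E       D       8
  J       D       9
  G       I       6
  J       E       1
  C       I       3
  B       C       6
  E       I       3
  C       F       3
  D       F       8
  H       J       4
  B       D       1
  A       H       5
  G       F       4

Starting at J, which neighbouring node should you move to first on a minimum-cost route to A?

E

Compare a few routes:
J - E - A: 1+6 = 7
J - G - A: 7+1 = 8
The minimum is 7 via J - E - A.
So from J the first move is to E.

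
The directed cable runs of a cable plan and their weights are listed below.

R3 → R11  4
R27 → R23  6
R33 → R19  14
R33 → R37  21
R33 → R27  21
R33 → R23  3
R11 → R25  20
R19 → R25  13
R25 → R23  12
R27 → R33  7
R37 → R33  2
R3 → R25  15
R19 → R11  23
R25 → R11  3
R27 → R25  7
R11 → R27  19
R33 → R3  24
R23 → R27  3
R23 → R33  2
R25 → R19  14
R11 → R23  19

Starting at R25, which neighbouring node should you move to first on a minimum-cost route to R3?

Enumerating some paths:
R25 - R23 - R33 - R3: 12+2+24 = 38
R25 - R11 - R23 - R33 - R3: 3+19+2+24 = 48
R25 - R23 - R27 - R33 - R3: 12+3+7+24 = 46
Cheapest is R25 - R23 - R33 - R3 at 38.
So from R25 the first move is to R23.

R23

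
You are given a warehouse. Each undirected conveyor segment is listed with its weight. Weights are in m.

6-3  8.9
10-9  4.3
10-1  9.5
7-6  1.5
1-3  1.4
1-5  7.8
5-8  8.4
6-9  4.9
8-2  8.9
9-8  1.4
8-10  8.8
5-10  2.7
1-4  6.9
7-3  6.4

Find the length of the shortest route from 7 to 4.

14.7 m

Candidate routes:
7 → 6 → 3 → 1 → 4: 1.5+8.9+1.4+6.9 = 18.7
7 → 3 → 1 → 4: 6.4+1.4+6.9 = 14.7
The minimum is 14.7 m via 7 → 3 → 1 → 4.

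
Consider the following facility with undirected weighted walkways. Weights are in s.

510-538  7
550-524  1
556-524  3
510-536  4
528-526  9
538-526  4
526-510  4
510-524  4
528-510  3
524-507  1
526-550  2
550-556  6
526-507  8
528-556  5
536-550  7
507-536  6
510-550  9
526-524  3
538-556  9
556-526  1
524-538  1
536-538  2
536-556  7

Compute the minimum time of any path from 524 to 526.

Shortest distances from 524:
524: 0
550: 1  (via 524)
507: 1  (via 524)
538: 1  (via 524)
526: 3  (via 524)
Shortest route: 524–526 = 3 s.

3 s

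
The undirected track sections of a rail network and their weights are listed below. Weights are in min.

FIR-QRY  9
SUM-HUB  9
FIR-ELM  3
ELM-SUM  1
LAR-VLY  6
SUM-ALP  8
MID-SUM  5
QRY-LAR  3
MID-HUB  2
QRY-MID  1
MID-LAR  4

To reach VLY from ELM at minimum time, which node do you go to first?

Candidate routes:
ELM–SUM–HUB–MID–LAR–VLY: 1+9+2+4+6 = 22
ELM–SUM–MID–LAR–VLY: 1+5+4+6 = 16
ELM–FIR–QRY–LAR–VLY: 3+9+3+6 = 21
The minimum is 16 min via ELM–SUM–MID–LAR–VLY.
So from ELM the first move is to SUM.

SUM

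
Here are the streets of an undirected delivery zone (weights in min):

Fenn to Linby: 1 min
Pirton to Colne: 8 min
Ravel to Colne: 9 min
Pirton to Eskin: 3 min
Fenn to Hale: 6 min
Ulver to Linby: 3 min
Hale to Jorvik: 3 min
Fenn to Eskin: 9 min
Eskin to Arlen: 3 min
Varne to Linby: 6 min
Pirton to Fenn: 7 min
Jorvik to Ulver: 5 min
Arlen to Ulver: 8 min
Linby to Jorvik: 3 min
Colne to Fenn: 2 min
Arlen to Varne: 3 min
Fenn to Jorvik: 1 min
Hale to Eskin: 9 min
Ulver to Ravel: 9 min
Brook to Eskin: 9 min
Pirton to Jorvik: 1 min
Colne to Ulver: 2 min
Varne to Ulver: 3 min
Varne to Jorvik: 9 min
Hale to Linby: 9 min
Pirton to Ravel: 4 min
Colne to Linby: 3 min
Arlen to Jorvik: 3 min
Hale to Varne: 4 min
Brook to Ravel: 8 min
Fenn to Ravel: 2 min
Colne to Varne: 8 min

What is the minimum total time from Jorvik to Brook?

11 min

Running Dijkstra from Jorvik:
Jorvik: 0
Fenn: 1  (via Jorvik)
Pirton: 1  (via Jorvik)
Linby: 2  (via Fenn)
Colne: 3  (via Fenn)
Hale: 3  (via Jorvik)
Ravel: 3  (via Fenn)
Arlen: 3  (via Jorvik)
Eskin: 4  (via Pirton)
Ulver: 5  (via Jorvik)
Varne: 6  (via Arlen)
Brook: 11  (via Ravel)
Shortest route: Jorvik–Fenn–Ravel–Brook = 11 min.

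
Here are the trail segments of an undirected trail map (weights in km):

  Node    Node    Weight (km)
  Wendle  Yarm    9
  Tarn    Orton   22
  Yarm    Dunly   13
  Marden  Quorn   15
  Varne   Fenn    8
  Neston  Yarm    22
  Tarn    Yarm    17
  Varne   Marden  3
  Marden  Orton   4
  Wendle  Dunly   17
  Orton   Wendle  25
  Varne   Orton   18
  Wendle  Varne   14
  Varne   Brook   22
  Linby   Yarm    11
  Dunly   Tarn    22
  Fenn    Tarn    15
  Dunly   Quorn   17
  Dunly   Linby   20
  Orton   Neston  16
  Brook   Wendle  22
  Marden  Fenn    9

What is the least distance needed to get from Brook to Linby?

Shortest distances from Brook:
Brook: 0
Wendle: 22  (via Brook)
Varne: 22  (via Brook)
Marden: 25  (via Varne)
Orton: 29  (via Marden)
Fenn: 30  (via Varne)
Yarm: 31  (via Wendle)
Dunly: 39  (via Wendle)
Quorn: 40  (via Marden)
Linby: 42  (via Yarm)
Shortest route: Brook–Wendle–Yarm–Linby = 42 km.

42 km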